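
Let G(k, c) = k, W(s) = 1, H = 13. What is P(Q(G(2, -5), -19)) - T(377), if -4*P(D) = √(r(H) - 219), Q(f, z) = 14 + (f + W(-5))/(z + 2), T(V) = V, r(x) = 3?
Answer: -377 - 3*I*√6/2 ≈ -377.0 - 3.6742*I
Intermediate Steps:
Q(f, z) = 14 + (1 + f)/(2 + z) (Q(f, z) = 14 + (f + 1)/(z + 2) = 14 + (1 + f)/(2 + z))
P(D) = -3*I*√6/2 (P(D) = -√(3 - 219)/4 = -3*I*√6/2)
P(Q(G(2, -5), -19)) - T(377) = -3*I*√6/2 - 1*377 = -3*I*√6/2 - 377 = -377 - 3*I*√6/2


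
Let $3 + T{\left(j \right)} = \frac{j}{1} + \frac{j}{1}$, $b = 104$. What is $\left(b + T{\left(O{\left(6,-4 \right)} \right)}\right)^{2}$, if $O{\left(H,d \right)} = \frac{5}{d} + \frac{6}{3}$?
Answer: $\frac{42025}{4} \approx 10506.0$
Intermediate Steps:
$O{\left(H,d \right)} = 2 + \frac{5}{d}$ ($O{\left(H,d \right)} = \frac{5}{d} + 6 \cdot \frac{1}{3} = \frac{5}{d} + 2 = 2 + \frac{5}{d}$)
$T{\left(j \right)} = -3 + 2 j$ ($T{\left(j \right)} = -3 + \left(\frac{j}{1} + \frac{j}{1}\right) = -3 + \left(j 1 + j 1\right) = -3 + \left(j + j\right) = -3 + 2 j$)
$\left(b + T{\left(O{\left(6,-4 \right)} \right)}\right)^{2} = \left(104 - \left(3 - 2 \left(2 + \frac{5}{-4}\right)\right)\right)^{2} = \left(104 - \left(3 - 2 \left(2 + 5 \left(- \frac{1}{4}\right)\right)\right)\right)^{2} = \left(104 - \left(3 - 2 \left(2 - \frac{5}{4}\right)\right)\right)^{2} = \left(104 + \left(-3 + 2 \cdot \frac{3}{4}\right)\right)^{2} = \left(104 + \left(-3 + \frac{3}{2}\right)\right)^{2} = \left(104 - \frac{3}{2}\right)^{2} = \left(\frac{205}{2}\right)^{2} = \frac{42025}{4}$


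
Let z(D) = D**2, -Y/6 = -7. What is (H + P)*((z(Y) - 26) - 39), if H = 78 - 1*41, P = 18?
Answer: 93445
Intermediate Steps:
Y = 42 (Y = -6*(-7) = 42)
H = 37 (H = 78 - 41 = 37)
(H + P)*((z(Y) - 26) - 39) = (37 + 18)*((42**2 - 26) - 39) = 55*((1764 - 26) - 39) = 55*(1738 - 39) = 55*1699 = 93445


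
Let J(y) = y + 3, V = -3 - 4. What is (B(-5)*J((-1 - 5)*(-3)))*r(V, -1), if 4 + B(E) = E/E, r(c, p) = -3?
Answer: 189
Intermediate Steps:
V = -7
B(E) = -3 (B(E) = -4 + E/E = -4 + 1 = -3)
J(y) = 3 + y
(B(-5)*J((-1 - 5)*(-3)))*r(V, -1) = -3*(3 + (-1 - 5)*(-3))*(-3) = -3*(3 - 6*(-3))*(-3) = -3*(3 + 18)*(-3) = -3*21*(-3) = -63*(-3) = 189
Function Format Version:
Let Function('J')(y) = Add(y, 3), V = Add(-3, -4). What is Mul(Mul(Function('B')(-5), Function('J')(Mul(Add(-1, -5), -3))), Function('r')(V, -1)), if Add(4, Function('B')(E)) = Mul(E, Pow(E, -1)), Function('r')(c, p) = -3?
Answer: 189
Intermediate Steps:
V = -7
Function('B')(E) = -3 (Function('B')(E) = Add(-4, Mul(E, Pow(E, -1))) = Add(-4, 1) = -3)
Function('J')(y) = Add(3, y)
Mul(Mul(Function('B')(-5), Function('J')(Mul(Add(-1, -5), -3))), Function('r')(V, -1)) = Mul(Mul(-3, Add(3, Mul(Add(-1, -5), -3))), -3) = Mul(Mul(-3, Add(3, Mul(-6, -3))), -3) = Mul(Mul(-3, Add(3, 18)), -3) = Mul(Mul(-3, 21), -3) = Mul(-63, -3) = 189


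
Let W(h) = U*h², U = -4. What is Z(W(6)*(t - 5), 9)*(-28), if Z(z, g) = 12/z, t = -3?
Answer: -7/24 ≈ -0.29167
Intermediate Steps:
W(h) = -4*h²
Z(W(6)*(t - 5), 9)*(-28) = (12/(((-4*6²)*(-3 - 5))))*(-28) = (12/((-4*36*(-8))))*(-28) = (12/((-144*(-8))))*(-28) = (12/1152)*(-28) = (12*(1/1152))*(-28) = (1/96)*(-28) = -7/24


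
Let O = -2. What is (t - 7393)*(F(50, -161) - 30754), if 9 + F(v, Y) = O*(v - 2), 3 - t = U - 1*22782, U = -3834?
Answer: -593295134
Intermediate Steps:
t = 26619 (t = 3 - (-3834 - 1*22782) = 3 - (-3834 - 22782) = 3 - 1*(-26616) = 3 + 26616 = 26619)
F(v, Y) = -5 - 2*v (F(v, Y) = -9 - 2*(v - 2) = -9 - 2*(-2 + v) = -9 + (4 - 2*v) = -5 - 2*v)
(t - 7393)*(F(50, -161) - 30754) = (26619 - 7393)*((-5 - 2*50) - 30754) = 19226*((-5 - 100) - 30754) = 19226*(-105 - 30754) = 19226*(-30859) = -593295134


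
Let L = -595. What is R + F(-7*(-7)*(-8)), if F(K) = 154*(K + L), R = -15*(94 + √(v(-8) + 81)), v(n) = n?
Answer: -153408 - 15*√73 ≈ -1.5354e+5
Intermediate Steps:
R = -1410 - 15*√73 (R = -15*(94 + √(-8 + 81)) = -15*(94 + √73) = -1410 - 15*√73 ≈ -1538.2)
F(K) = -91630 + 154*K (F(K) = 154*(K - 595) = 154*(-595 + K) = -91630 + 154*K)
R + F(-7*(-7)*(-8)) = (-1410 - 15*√73) + (-91630 + 154*(-7*(-7)*(-8))) = (-1410 - 15*√73) + (-91630 + 154*(49*(-8))) = (-1410 - 15*√73) + (-91630 + 154*(-392)) = (-1410 - 15*√73) + (-91630 - 60368) = (-1410 - 15*√73) - 151998 = -153408 - 15*√73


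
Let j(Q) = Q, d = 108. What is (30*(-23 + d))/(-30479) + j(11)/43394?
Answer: -110319431/1322605726 ≈ -0.083411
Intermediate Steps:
(30*(-23 + d))/(-30479) + j(11)/43394 = (30*(-23 + 108))/(-30479) + 11/43394 = (30*85)*(-1/30479) + 11*(1/43394) = 2550*(-1/30479) + 11/43394 = -2550/30479 + 11/43394 = -110319431/1322605726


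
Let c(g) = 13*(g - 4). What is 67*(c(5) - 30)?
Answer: -1139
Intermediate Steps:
c(g) = -52 + 13*g (c(g) = 13*(-4 + g) = -52 + 13*g)
67*(c(5) - 30) = 67*((-52 + 13*5) - 30) = 67*((-52 + 65) - 30) = 67*(13 - 30) = 67*(-17) = -1139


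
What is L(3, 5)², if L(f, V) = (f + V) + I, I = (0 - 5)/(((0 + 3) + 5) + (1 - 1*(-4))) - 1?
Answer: 7396/169 ≈ 43.763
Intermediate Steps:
I = -18/13 (I = -5/((3 + 5) + (1 + 4)) - 1 = -5/(8 + 5) - 1 = -5/13 - 1 = -18/13 ≈ -1.3846)
L(f, V) = -18/13 + V + f (L(f, V) = (f + V) - 18/13 = (V + f) - 18/13 = -18/13 + V + f)
L(3, 5)² = (-18/13 + 5 + 3)² = (86/13)² = 7396/169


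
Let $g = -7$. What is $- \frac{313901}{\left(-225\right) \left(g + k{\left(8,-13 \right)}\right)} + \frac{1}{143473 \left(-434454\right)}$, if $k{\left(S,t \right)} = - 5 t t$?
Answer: $- \frac{3261034762620707}{1991520778806900} \approx -1.6375$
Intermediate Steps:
$k{\left(S,t \right)} = - 5 t^{2}$
$- \frac{313901}{\left(-225\right) \left(g + k{\left(8,-13 \right)}\right)} + \frac{1}{143473 \left(-434454\right)} = - \frac{313901}{\left(-225\right) \left(-7 - 5 \left(-13\right)^{2}\right)} + \frac{1}{143473 \left(-434454\right)} = - \frac{313901}{\left(-225\right) \left(-7 - 845\right)} + \frac{1}{143473} \left(- \frac{1}{434454}\right) = - \frac{313901}{\left(-225\right) \left(-7 - 845\right)} - \frac{1}{62332418742} = - \frac{313901}{\left(-225\right) \left(-852\right)} - \frac{1}{62332418742} = - \frac{313901}{191700} - \frac{1}{62332418742} = - \frac{3261034762620707}{1991520778806900}$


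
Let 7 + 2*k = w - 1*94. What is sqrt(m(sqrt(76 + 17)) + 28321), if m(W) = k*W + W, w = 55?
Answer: sqrt(28321 - 22*sqrt(93)) ≈ 167.66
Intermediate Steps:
k = -23 (k = -7/2 + (55 - 1*94)/2 = -7/2 + (55 - 94)/2 = -7/2 + (1/2)*(-39) = -7/2 - 39/2 = -23)
m(W) = -22*W (m(W) = -23*W + W = -22*W)
sqrt(m(sqrt(76 + 17)) + 28321) = sqrt(-22*sqrt(76 + 17) + 28321) = sqrt(-22*sqrt(93) + 28321) = sqrt(28321 - 22*sqrt(93))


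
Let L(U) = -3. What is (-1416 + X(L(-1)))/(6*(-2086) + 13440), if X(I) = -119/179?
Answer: -23053/15036 ≈ -1.5332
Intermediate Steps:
X(I) = -119/179 (X(I) = -119*1/179 = -119/179)
(-1416 + X(L(-1)))/(6*(-2086) + 13440) = (-1416 - 119/179)/(6*(-2086) + 13440) = -253583/(179*(-12516 + 13440)) = -253583/179/924 = -253583/179*1/924 = -23053/15036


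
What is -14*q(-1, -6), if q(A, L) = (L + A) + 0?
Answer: 98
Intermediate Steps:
q(A, L) = A + L (q(A, L) = (A + L) + 0 = A + L)
-14*q(-1, -6) = -14*(-1 - 6) = -14*(-7) = 98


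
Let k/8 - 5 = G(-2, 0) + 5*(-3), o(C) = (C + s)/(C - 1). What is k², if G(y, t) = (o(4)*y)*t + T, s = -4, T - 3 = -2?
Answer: 5184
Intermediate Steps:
T = 1 (T = 3 - 2 = 1)
o(C) = (-4 + C)/(-1 + C) (o(C) = (C - 4)/(C - 1) = (-4 + C)/(-1 + C))
G(y, t) = 1 (G(y, t) = (((-4 + 4)/(-1 + 4))*y)*t + 1 = ((0/3)*y)*t + 1 = (((⅓)*0)*y)*t + 1 = (0*y)*t + 1 = 0*t + 1 = 0 + 1 = 1)
k = -72 (k = 40 + 8*(1 + 5*(-3)) = 40 + 8*(1 - 15) = 40 + 8*(-14) = 40 - 112 = -72)
k² = (-72)² = 5184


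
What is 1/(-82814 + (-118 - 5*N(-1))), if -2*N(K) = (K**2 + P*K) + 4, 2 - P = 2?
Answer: -2/165839 ≈ -1.2060e-5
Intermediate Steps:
P = 0 (P = 2 - 1*2 = 2 - 2 = 0)
N(K) = -2 - K**2/2 (N(K) = -((K**2 + 0*K) + 4)/2 = -((K**2 + 0) + 4)/2 = -(K**2 + 4)/2 = -(4 + K**2)/2 = -2 - K**2/2)
1/(-82814 + (-118 - 5*N(-1))) = 1/(-82814 + (-118 - 5*(-2 - 1/2*(-1)**2))) = 1/(-82814 + (-118 - 5*(-2 - 1/2*1))) = 1/(-82814 + (-118 - 5*(-2 - 1/2))) = 1/(-82814 + (-118 - 5*(-5/2))) = 1/(-82814 + (-118 + 25/2)) = 1/(-82814 - 211/2) = 1/(-165839/2) = -2/165839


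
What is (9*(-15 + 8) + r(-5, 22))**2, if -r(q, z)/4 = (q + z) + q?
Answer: 12321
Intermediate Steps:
r(q, z) = -8*q - 4*z (r(q, z) = -4*((q + z) + q) = -4*(z + 2*q) = -8*q - 4*z)
(9*(-15 + 8) + r(-5, 22))**2 = (9*(-15 + 8) + (-8*(-5) - 4*22))**2 = (9*(-7) + (40 - 88))**2 = (-63 - 48)**2 = (-111)**2 = 12321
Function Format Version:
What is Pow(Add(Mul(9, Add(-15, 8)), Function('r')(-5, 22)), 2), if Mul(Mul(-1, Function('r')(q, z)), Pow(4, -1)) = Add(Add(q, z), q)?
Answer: 12321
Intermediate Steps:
Function('r')(q, z) = Add(Mul(-8, q), Mul(-4, z)) (Function('r')(q, z) = Mul(-4, Add(Add(q, z), q)) = Mul(-4, Add(z, Mul(2, q))) = Add(Mul(-8, q), Mul(-4, z)))
Pow(Add(Mul(9, Add(-15, 8)), Function('r')(-5, 22)), 2) = Pow(Add(Mul(9, Add(-15, 8)), Add(Mul(-8, -5), Mul(-4, 22))), 2) = Pow(Add(Mul(9, -7), Add(40, -88)), 2) = Pow(Add(-63, -48), 2) = Pow(-111, 2) = 12321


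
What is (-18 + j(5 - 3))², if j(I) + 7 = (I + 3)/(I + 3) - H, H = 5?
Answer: 841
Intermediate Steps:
j(I) = -11 (j(I) = -7 + ((I + 3)/(I + 3) - 1*5) = -7 + ((3 + I)/(3 + I) - 5) = -7 + (1 - 5) = -7 - 4 = -11)
(-18 + j(5 - 3))² = (-18 - 11)² = (-29)² = 841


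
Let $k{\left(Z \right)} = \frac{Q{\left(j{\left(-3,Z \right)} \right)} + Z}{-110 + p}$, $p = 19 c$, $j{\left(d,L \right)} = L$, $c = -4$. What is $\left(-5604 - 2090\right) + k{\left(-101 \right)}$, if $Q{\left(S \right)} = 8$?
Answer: $- \frac{15387}{2} \approx -7693.5$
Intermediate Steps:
$p = -76$ ($p = 19 \left(-4\right) = -76$)
$k{\left(Z \right)} = - \frac{4}{93} - \frac{Z}{186}$ ($k{\left(Z \right)} = \frac{8 + Z}{-110 - 76} = \frac{8 + Z}{-186} = \left(8 + Z\right) \left(- \frac{1}{186}\right) = - \frac{4}{93} - \frac{Z}{186}$)
$\left(-5604 - 2090\right) + k{\left(-101 \right)} = \left(-5604 - 2090\right) - - \frac{1}{2} = -7694 + \left(- \frac{4}{93} + \frac{101}{186}\right) = -7694 + \frac{1}{2} = - \frac{15387}{2}$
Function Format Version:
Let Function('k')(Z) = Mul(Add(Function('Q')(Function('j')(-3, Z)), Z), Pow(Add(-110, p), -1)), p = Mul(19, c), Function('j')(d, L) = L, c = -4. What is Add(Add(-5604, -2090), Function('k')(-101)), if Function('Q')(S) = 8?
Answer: Rational(-15387, 2) ≈ -7693.5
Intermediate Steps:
p = -76 (p = Mul(19, -4) = -76)
Function('k')(Z) = Add(Rational(-4, 93), Mul(Rational(-1, 186), Z)) (Function('k')(Z) = Mul(Add(8, Z), Pow(Add(-110, -76), -1)) = Mul(Add(8, Z), Pow(-186, -1)) = Mul(Add(8, Z), Rational(-1, 186)) = Add(Rational(-4, 93), Mul(Rational(-1, 186), Z)))
Add(Add(-5604, -2090), Function('k')(-101)) = Add(Add(-5604, -2090), Add(Rational(-4, 93), Mul(Rational(-1, 186), -101))) = Add(-7694, Add(Rational(-4, 93), Rational(101, 186))) = Add(-7694, Rational(1, 2)) = Rational(-15387, 2)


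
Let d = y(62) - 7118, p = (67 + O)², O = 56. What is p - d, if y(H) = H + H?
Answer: 22123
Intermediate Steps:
y(H) = 2*H
p = 15129 (p = (67 + 56)² = 123² = 15129)
d = -6994 (d = 2*62 - 7118 = 124 - 7118 = -6994)
p - d = 15129 - 1*(-6994) = 15129 + 6994 = 22123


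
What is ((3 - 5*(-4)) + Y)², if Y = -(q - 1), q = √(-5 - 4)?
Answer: 567 - 144*I ≈ 567.0 - 144.0*I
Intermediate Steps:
q = 3*I (q = √(-9) = 3*I ≈ 3.0*I)
Y = 1 - 3*I (Y = -(3*I - 1) = -(-1 + 3*I) = 1 - 3*I ≈ 1.0 - 3.0*I)
((3 - 5*(-4)) + Y)² = ((3 - 5*(-4)) + (1 - 3*I))² = ((3 + 20) + (1 - 3*I))² = (23 + (1 - 3*I))² = (24 - 3*I)²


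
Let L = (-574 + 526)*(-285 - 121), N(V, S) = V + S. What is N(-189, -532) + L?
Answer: 18767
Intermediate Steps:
N(V, S) = S + V
L = 19488 (L = -48*(-406) = 19488)
N(-189, -532) + L = (-532 - 189) + 19488 = -721 + 19488 = 18767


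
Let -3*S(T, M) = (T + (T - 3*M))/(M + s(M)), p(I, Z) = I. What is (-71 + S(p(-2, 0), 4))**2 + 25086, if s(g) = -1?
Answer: 2420095/81 ≈ 29878.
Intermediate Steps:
S(T, M) = -(-3*M + 2*T)/(3*(-1 + M)) (S(T, M) = -(T + (T - 3*M))/(3*(M - 1)) = -(-3*M + 2*T)/(3*(-1 + M)))
(-71 + S(p(-2, 0), 4))**2 + 25086 = (-71 + (4 - 2/3*(-2))/(-1 + 4))**2 + 25086 = (-71 + (4 + 4/3)/3)**2 + 25086 = (-71 + (1/3)*(16/3))**2 + 25086 = (-71 + 16/9)**2 + 25086 = (-623/9)**2 + 25086 = 388129/81 + 25086 = 2420095/81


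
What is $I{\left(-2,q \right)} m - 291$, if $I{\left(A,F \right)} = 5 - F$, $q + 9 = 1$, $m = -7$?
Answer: $-382$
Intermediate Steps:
$q = -8$ ($q = -9 + 1 = -8$)
$I{\left(-2,q \right)} m - 291 = \left(5 - -8\right) \left(-7\right) - 291 = \left(5 + 8\right) \left(-7\right) - 291 = 13 \left(-7\right) - 291 = -91 - 291 = -382$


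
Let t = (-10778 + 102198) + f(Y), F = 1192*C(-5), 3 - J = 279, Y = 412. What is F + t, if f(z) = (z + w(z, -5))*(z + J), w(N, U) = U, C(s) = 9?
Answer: 157500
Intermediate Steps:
J = -276 (J = 3 - 1*279 = 3 - 279 = -276)
f(z) = (-276 + z)*(-5 + z) (f(z) = (z - 5)*(z - 276) = (-5 + z)*(-276 + z) = (-276 + z)*(-5 + z))
F = 10728 (F = 1192*9 = 10728)
t = 146772 (t = (-10778 + 102198) + (1380 + 412² - 281*412) = 91420 + (1380 + 169744 - 115772) = 91420 + 55352 = 146772)
F + t = 10728 + 146772 = 157500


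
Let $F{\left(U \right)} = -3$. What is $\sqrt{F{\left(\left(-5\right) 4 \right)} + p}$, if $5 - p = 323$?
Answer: $i \sqrt{321} \approx 17.916 i$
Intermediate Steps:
$p = -318$ ($p = 5 - 323 = -318$)
$\sqrt{F{\left(\left(-5\right) 4 \right)} + p} = \sqrt{-3 - 318} = \sqrt{-321} = i \sqrt{321}$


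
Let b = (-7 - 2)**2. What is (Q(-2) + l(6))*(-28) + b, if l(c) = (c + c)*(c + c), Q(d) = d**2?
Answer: -4063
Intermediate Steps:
b = 81 (b = (-9)**2 = 81)
l(c) = 4*c**2 (l(c) = (2*c)*(2*c) = 4*c**2)
(Q(-2) + l(6))*(-28) + b = ((-2)**2 + 4*6**2)*(-28) + 81 = (4 + 4*36)*(-28) + 81 = (4 + 144)*(-28) + 81 = 148*(-28) + 81 = -4144 + 81 = -4063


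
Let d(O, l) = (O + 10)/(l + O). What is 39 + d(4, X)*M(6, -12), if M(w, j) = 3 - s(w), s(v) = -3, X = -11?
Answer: 27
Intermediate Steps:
d(O, l) = (10 + O)/(O + l)
M(w, j) = 6 (M(w, j) = 3 - 1*(-3) = 3 + 3 = 6)
39 + d(4, X)*M(6, -12) = 39 + ((10 + 4)/(4 - 11))*6 = 39 + (14/(-7))*6 = 39 - ⅐*14*6 = 39 - 2*6 = 39 - 12 = 27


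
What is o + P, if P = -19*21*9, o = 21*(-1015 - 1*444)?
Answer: -34230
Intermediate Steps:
o = -30639 (o = 21*(-1015 - 444) = 21*(-1459) = -30639)
P = -3591 (P = -399*9 = -3591)
o + P = -30639 - 3591 = -34230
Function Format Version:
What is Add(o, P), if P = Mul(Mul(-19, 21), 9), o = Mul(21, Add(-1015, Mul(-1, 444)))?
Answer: -34230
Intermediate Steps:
o = -30639 (o = Mul(21, Add(-1015, -444)) = Mul(21, -1459) = -30639)
P = -3591 (P = Mul(-399, 9) = -3591)
Add(o, P) = Add(-30639, -3591) = -34230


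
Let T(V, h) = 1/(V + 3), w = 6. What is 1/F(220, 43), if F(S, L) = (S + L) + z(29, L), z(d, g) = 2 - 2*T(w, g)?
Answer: 9/2383 ≈ 0.0037768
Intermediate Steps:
T(V, h) = 1/(3 + V)
z(d, g) = 16/9 (z(d, g) = 2 - 2/(3 + 6) = 2 - 2/9 = 16/9)
F(S, L) = 16/9 + L + S (F(S, L) = (S + L) + 16/9 = (L + S) + 16/9 = 16/9 + L + S)
1/F(220, 43) = 1/(16/9 + 43 + 220) = 1/(2383/9) = 9/2383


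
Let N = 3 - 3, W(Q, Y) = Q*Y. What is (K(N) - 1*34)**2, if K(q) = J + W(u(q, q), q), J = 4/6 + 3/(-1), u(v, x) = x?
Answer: 11881/9 ≈ 1320.1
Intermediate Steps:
J = -7/3 (J = 4*(1/6) + 3*(-1) = 2/3 - 3 = -7/3 ≈ -2.3333)
N = 0
K(q) = -7/3 + q**2 (K(q) = -7/3 + q*q = -7/3 + q**2)
(K(N) - 1*34)**2 = ((-7/3 + 0**2) - 1*34)**2 = ((-7/3 + 0) - 34)**2 = (-7/3 - 34)**2 = (-109/3)**2 = 11881/9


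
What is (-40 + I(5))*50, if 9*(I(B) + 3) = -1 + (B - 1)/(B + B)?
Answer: -6460/3 ≈ -2153.3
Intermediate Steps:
I(B) = -28/9 + (-1 + B)/(18*B) (I(B) = -3 + (-1 + (B - 1)/(B + B))/9 = -3 + (-1 + (-1 + B)/((2*B)))/9 = -3 + (-1 + (-1 + B)*(1/(2*B)))/9 = -3 + (-1 + (-1 + B)/(2*B))/9 = -3 + (-1/9 + (-1 + B)/(18*B)) = -28/9 + (-1 + B)/(18*B))
(-40 + I(5))*50 = (-40 + (1/18)*(-1 - 55*5)/5)*50 = (-40 + (1/18)*(1/5)*(-1 - 275))*50 = (-40 + (1/18)*(1/5)*(-276))*50 = (-40 - 46/15)*50 = -646/15*50 = -6460/3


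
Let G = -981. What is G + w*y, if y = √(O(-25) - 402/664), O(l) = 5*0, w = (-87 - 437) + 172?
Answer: -981 - 176*I*√16683/83 ≈ -981.0 - 273.89*I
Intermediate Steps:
w = -352 (w = -524 + 172 = -352)
O(l) = 0
y = I*√16683/166 (y = √(0 - 402/664) = √(0 - 402*1/664) = √(0 - 201/332) = √(-201/332) = I*√16683/166 ≈ 0.77809*I)
G + w*y = -981 - 176*I*√16683/83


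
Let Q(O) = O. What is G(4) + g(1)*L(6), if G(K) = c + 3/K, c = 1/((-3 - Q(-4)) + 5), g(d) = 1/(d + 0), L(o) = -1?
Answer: -1/12 ≈ -0.083333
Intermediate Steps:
g(d) = 1/d
c = 1/6 (c = 1/((-3 - 1*(-4)) + 5) = 1/((-3 + 4) + 5) = 1/(1 + 5) = 1/6 ≈ 0.16667)
G(K) = 1/6 + 3/K
G(4) + g(1)*L(6) = (1/6)*(18 + 4)/4 - 1/1 = (1/6)*(1/4)*22 + 1*(-1) = 11/12 - 1 = -1/12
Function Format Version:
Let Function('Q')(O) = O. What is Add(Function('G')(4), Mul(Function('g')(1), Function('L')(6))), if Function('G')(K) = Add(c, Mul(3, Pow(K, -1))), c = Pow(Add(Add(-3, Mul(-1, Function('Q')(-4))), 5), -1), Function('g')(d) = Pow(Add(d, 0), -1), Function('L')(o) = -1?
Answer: Rational(-1, 12) ≈ -0.083333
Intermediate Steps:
Function('g')(d) = Pow(d, -1)
c = Rational(1, 6) (c = Pow(Add(Add(-3, Mul(-1, -4)), 5), -1) = Pow(Add(Add(-3, 4), 5), -1) = Pow(Add(1, 5), -1) = Pow(6, -1) = Rational(1, 6) ≈ 0.16667)
Function('G')(K) = Add(Rational(1, 6), Mul(3, Pow(K, -1)))
Add(Function('G')(4), Mul(Function('g')(1), Function('L')(6))) = Add(Mul(Rational(1, 6), Pow(4, -1), Add(18, 4)), Mul(Pow(1, -1), -1)) = Add(Mul(Rational(1, 6), Rational(1, 4), 22), Mul(1, -1)) = Add(Rational(11, 12), -1) = Rational(-1, 12)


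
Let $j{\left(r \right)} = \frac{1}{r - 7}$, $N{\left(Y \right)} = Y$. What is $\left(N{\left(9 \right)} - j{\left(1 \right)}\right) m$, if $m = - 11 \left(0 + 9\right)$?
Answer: $- \frac{1815}{2} \approx -907.5$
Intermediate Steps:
$m = -99$ ($m = \left(-11\right) 9 = -99$)
$j{\left(r \right)} = \frac{1}{-7 + r}$
$\left(N{\left(9 \right)} - j{\left(1 \right)}\right) m = \left(9 - \frac{1}{-7 + 1}\right) \left(-99\right) = \left(9 - \frac{1}{-6}\right) \left(-99\right) = \left(9 - - \frac{1}{6}\right) \left(-99\right) = \left(9 + \frac{1}{6}\right) \left(-99\right) = \frac{55}{6} \left(-99\right) = - \frac{1815}{2}$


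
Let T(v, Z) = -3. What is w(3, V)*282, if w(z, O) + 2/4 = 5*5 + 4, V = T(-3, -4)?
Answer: 8037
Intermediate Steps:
V = -3
w(z, O) = 57/2 (w(z, O) = -1/2 + (5*5 + 4) = -1/2 + (25 + 4) = -1/2 + 29 = 57/2)
w(3, V)*282 = (57/2)*282 = 8037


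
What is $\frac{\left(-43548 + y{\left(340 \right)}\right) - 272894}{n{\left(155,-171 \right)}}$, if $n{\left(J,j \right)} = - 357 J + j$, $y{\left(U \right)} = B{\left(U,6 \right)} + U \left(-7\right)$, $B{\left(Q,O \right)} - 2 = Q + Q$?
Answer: $\frac{159070}{27753} \approx 5.7316$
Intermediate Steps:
$B{\left(Q,O \right)} = 2 + 2 Q$ ($B{\left(Q,O \right)} = 2 + \left(Q + Q\right) = 2 + 2 Q$)
$y{\left(U \right)} = 2 - 5 U$ ($y{\left(U \right)} = \left(2 + 2 U\right) + U \left(-7\right) = \left(2 + 2 U\right) - 7 U = 2 - 5 U$)
$n{\left(J,j \right)} = j - 357 J$
$\frac{\left(-43548 + y{\left(340 \right)}\right) - 272894}{n{\left(155,-171 \right)}} = \frac{\left(-43548 + \left(2 - 1700\right)\right) - 272894}{-171 - 55335} = \frac{\left(-43548 - 1698\right) - 272894}{-55506} = \left(-45246 - 272894\right) \left(- \frac{1}{55506}\right) = \left(-318140\right) \left(- \frac{1}{55506}\right) = \frac{159070}{27753}$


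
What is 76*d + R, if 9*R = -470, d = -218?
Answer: -149582/9 ≈ -16620.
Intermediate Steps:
R = -470/9 (R = (1/9)*(-470) = -470/9 ≈ -52.222)
76*d + R = 76*(-218) - 470/9 = -16568 - 470/9 = -149582/9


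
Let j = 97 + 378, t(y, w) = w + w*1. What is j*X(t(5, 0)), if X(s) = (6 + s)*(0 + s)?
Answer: 0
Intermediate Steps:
t(y, w) = 2*w (t(y, w) = w + w = 2*w)
X(s) = s*(6 + s) (X(s) = (6 + s)*s = s*(6 + s))
j = 475
j*X(t(5, 0)) = 475*((2*0)*(6 + 2*0)) = 475*(0*(6 + 0)) = 475*(0*6) = 475*0 = 0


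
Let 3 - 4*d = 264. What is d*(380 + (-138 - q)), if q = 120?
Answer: -15921/2 ≈ -7960.5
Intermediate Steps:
d = -261/4 (d = ¾ - ¼*264 = ¾ - 66 = -261/4 ≈ -65.250)
d*(380 + (-138 - q)) = -261*(380 + (-138 - 1*120))/4 = -261*(380 + (-138 - 120))/4 = -261*(380 - 258)/4 = -261/4*122 = -15921/2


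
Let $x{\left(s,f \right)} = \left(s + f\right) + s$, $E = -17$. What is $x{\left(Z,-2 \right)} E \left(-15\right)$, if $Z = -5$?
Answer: $-3060$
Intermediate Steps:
$x{\left(s,f \right)} = f + 2 s$ ($x{\left(s,f \right)} = \left(f + s\right) + s = f + 2 s$)
$x{\left(Z,-2 \right)} E \left(-15\right) = \left(-2 + 2 \left(-5\right)\right) \left(-17\right) \left(-15\right) = \left(-2 - 10\right) \left(-17\right) \left(-15\right) = \left(-12\right) \left(-17\right) \left(-15\right) = 204 \left(-15\right) = -3060$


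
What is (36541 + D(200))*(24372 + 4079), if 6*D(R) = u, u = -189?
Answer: 2077463569/2 ≈ 1.0387e+9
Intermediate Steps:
D(R) = -63/2 (D(R) = (⅙)*(-189) = -63/2)
(36541 + D(200))*(24372 + 4079) = (36541 - 63/2)*(24372 + 4079) = (73019/2)*28451 = 2077463569/2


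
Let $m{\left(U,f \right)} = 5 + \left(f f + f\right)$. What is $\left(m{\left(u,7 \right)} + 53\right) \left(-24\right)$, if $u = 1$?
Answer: $-2736$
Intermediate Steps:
$m{\left(U,f \right)} = 5 + f + f^{2}$ ($m{\left(U,f \right)} = 5 + \left(f^{2} + f\right) = 5 + \left(f + f^{2}\right) = 5 + f + f^{2}$)
$\left(m{\left(u,7 \right)} + 53\right) \left(-24\right) = \left(\left(5 + 7 + 7^{2}\right) + 53\right) \left(-24\right) = \left(\left(5 + 7 + 49\right) + 53\right) \left(-24\right) = \left(61 + 53\right) \left(-24\right) = 114 \left(-24\right) = -2736$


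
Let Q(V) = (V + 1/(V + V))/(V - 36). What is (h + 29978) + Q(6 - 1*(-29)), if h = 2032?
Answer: 2238249/70 ≈ 31975.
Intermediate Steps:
Q(V) = (V + 1/(2*V))/(-36 + V)
(h + 29978) + Q(6 - 1*(-29)) = (2032 + 29978) + (½ + (6 - 1*(-29))²)/((6 - 1*(-29))*(-36 + (6 - 1*(-29)))) = 32010 + (½ + (6 + 29)²)/((6 + 29)*(-36 + (6 + 29))) = 32010 + (½ + 35²)/(35*(-36 + 35)) = 32010 + (1/35)*(½ + 1225)/(-1) = 32010 + (1/35)*(-1)*(2451/2) = 32010 - 2451/70 = 2238249/70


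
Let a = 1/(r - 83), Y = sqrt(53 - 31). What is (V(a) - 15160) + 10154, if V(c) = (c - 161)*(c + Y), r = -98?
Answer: -163972424/32761 - 29142*sqrt(22)/181 ≈ -5760.3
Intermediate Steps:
Y = sqrt(22) ≈ 4.6904
a = -1/181 (a = 1/(-98 - 83) = 1/(-181) = -1/181 ≈ -0.0055249)
V(c) = (-161 + c)*(c + sqrt(22)) (V(c) = (c - 161)*(c + sqrt(22)) = (-161 + c)*(c + sqrt(22)))
(V(a) - 15160) + 10154 = (((-1/181)**2 - 161*(-1/181) - 161*sqrt(22) - sqrt(22)/181) - 15160) + 10154 = ((1/32761 + 161/181 - 161*sqrt(22) - sqrt(22)/181) - 15160) + 10154 = ((29142/32761 - 29142*sqrt(22)/181) - 15160) + 10154 = (-496627618/32761 - 29142*sqrt(22)/181) + 10154 = -163972424/32761 - 29142*sqrt(22)/181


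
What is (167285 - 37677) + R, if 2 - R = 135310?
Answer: -5700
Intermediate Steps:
R = -135308 (R = 2 - 1*135310 = 2 - 135310 = -135308)
(167285 - 37677) + R = (167285 - 37677) - 135308 = 129608 - 135308 = -5700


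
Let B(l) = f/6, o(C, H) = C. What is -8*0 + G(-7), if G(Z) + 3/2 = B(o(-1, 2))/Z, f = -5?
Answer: -29/21 ≈ -1.3810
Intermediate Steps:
B(l) = -⅚ (B(l) = -5/6 = -5*⅙ = -⅚)
G(Z) = -3/2 - 5/(6*Z)
-8*0 + G(-7) = -8*0 + (⅙)*(-5 - 9*(-7))/(-7) = 0 + (⅙)*(-⅐)*(-5 + 63) = 0 + (⅙)*(-⅐)*58 = 0 - 29/21 = -29/21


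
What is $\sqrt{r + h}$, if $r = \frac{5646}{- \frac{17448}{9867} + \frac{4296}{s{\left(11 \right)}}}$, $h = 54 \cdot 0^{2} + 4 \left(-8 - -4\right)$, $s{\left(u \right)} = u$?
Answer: $\frac{i \sqrt{37747549063}}{159836} \approx 1.2155 i$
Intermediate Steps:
$h = -16$ ($h = 54 \cdot 0 + 4 \left(-8 + 4\right) = 0 + 4 \left(-4\right) = 0 - 16 = -16$)
$r = \frac{9284847}{639344}$ ($r = \frac{5646}{- \frac{17448}{9867} + \frac{4296}{11}} = \frac{5646}{\left(-17448\right) \frac{1}{9867} + 4296 \cdot \frac{1}{11}} = \frac{5646}{- \frac{5816}{3289} + \frac{4296}{11}} = \frac{5646}{\frac{1278688}{3289}} = 5646 \cdot \frac{3289}{1278688} = \frac{9284847}{639344} \approx 14.522$)
$\sqrt{r + h} = \sqrt{\frac{9284847}{639344} - 16} = \sqrt{- \frac{944657}{639344}} = \frac{i \sqrt{37747549063}}{159836}$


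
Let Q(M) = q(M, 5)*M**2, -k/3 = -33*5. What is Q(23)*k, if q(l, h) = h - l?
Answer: -4713390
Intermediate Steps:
k = 495 (k = -(-99)*5 = -3*(-165) = 495)
Q(M) = M**2*(5 - M) (Q(M) = (5 - M)*M**2 = M**2*(5 - M))
Q(23)*k = (23**2*(5 - 1*23))*495 = (529*(5 - 23))*495 = (529*(-18))*495 = -9522*495 = -4713390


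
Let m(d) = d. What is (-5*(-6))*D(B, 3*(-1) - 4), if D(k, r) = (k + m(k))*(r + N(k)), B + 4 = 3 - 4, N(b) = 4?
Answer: 900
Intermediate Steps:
B = -5 (B = -4 + (3 - 4) = -4 - 1 = -5)
D(k, r) = 2*k*(4 + r) (D(k, r) = (k + k)*(r + 4) = (2*k)*(4 + r) = 2*k*(4 + r))
(-5*(-6))*D(B, 3*(-1) - 4) = (-5*(-6))*(2*(-5)*(4 + (3*(-1) - 4))) = 30*(2*(-5)*(4 + (-3 - 4))) = 30*(2*(-5)*(4 - 7)) = 30*(2*(-5)*(-3)) = 30*30 = 900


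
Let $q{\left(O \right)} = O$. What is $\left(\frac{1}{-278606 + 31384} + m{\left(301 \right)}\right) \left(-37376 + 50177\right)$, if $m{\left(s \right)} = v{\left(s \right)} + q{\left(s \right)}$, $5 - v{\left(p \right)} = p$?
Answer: $\frac{15823431309}{247222} \approx 64005.0$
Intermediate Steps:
$v{\left(p \right)} = 5 - p$
$m{\left(s \right)} = 5$ ($m{\left(s \right)} = \left(5 - s\right) + s = 5$)
$\left(\frac{1}{-278606 + 31384} + m{\left(301 \right)}\right) \left(-37376 + 50177\right) = \left(\frac{1}{-278606 + 31384} + 5\right) \left(-37376 + 50177\right) = \left(\frac{1}{-247222} + 5\right) 12801 = \left(- \frac{1}{247222} + 5\right) 12801 = \frac{1236109}{247222} \cdot 12801 = \frac{15823431309}{247222}$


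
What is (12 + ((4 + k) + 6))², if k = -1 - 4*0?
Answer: 441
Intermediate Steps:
k = -1 (k = -1 + 0 = -1)
(12 + ((4 + k) + 6))² = (12 + ((4 - 1) + 6))² = (12 + (3 + 6))² = (12 + 9)² = 21² = 441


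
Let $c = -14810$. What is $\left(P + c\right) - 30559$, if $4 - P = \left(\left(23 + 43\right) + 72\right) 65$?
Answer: $-54335$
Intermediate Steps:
$P = -8966$ ($P = 4 - \left(\left(23 + 43\right) + 72\right) 65 = 4 - \left(66 + 72\right) 65 = 4 - 138 \cdot 65 = 4 - 8970 = -8966$)
$\left(P + c\right) - 30559 = \left(-8966 - 14810\right) - 30559 = -23776 - 30559 = -54335$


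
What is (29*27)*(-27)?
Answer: -21141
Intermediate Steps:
(29*27)*(-27) = 783*(-27) = -21141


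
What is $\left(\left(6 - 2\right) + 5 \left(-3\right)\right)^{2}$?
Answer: $121$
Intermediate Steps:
$\left(\left(6 - 2\right) + 5 \left(-3\right)\right)^{2} = \left(4 - 15\right)^{2} = \left(-11\right)^{2} = 121$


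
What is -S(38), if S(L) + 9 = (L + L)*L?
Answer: -2879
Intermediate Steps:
S(L) = -9 + 2*L² (S(L) = -9 + (L + L)*L = -9 + (2*L)*L = -9 + 2*L²)
-S(38) = -(-9 + 2*38²) = -(-9 + 2*1444) = -(-9 + 2888) = -1*2879 = -2879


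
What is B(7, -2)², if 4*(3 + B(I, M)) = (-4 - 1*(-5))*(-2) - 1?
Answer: 225/16 ≈ 14.063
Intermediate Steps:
B(I, M) = -15/4 (B(I, M) = -3 + ((-4 - 1*(-5))*(-2) - 1)/4 = -3 + ((-4 + 5)*(-2) - 1)/4 = -3 + (1*(-2) - 1)/4 = -3 + (-2 - 1)/4 = -3 + (¼)*(-3) = -3 - ¾ = -15/4)
B(7, -2)² = (-15/4)² = 225/16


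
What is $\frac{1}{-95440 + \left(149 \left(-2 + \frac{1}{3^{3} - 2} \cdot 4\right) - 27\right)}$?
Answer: $- \frac{25}{2393529} \approx -1.0445 \cdot 10^{-5}$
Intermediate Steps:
$\frac{1}{-95440 + \left(149 \left(-2 + \frac{1}{3^{3} - 2} \cdot 4\right) - 27\right)} = \frac{1}{-95440 + \left(149 \left(-2 + \frac{1}{27 - 2} \cdot 4\right) - 27\right)} = \frac{1}{-95440 + \left(149 \left(-2 + \frac{1}{25} \cdot 4\right) - 27\right)} = \frac{1}{-95440 + \left(149 \left(-2 + \frac{4}{25}\right) - 27\right)} = \frac{1}{-95440 + \left(149 \left(- \frac{46}{25}\right) - 27\right)} = \frac{1}{-95440 - \frac{7529}{25}} = \frac{1}{- \frac{2393529}{25}} = - \frac{25}{2393529}$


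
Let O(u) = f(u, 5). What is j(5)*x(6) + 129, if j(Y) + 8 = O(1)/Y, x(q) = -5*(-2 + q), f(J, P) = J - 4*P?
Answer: 365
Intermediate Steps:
O(u) = -20 + u (O(u) = u - 4*5 = u - 20 = -20 + u)
x(q) = 10 - 5*q
j(Y) = -8 - 19/Y (j(Y) = -8 + (-20 + 1)/Y = -8 - 19/Y)
j(5)*x(6) + 129 = (-8 - 19/5)*(10 - 5*6) + 129 = (-8 - 19*⅕)*(10 - 30) + 129 = (-8 - 19/5)*(-20) + 129 = -59/5*(-20) + 129 = 236 + 129 = 365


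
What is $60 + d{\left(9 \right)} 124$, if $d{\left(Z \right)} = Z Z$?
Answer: $10104$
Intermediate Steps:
$d{\left(Z \right)} = Z^{2}$
$60 + d{\left(9 \right)} 124 = 60 + 9^{2} \cdot 124 = 60 + 81 \cdot 124 = 60 + 10044 = 10104$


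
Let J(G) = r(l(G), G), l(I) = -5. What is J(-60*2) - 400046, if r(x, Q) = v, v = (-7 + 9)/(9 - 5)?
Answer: -800091/2 ≈ -4.0005e+5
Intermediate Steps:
v = ½ (v = 2/4 = 2*(¼) = ½ ≈ 0.50000)
r(x, Q) = ½
J(G) = ½
J(-60*2) - 400046 = ½ - 400046 = -800091/2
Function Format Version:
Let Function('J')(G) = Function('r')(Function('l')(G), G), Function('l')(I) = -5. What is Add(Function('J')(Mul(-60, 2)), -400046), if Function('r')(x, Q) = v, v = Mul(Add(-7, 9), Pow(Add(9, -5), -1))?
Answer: Rational(-800091, 2) ≈ -4.0005e+5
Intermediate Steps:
v = Rational(1, 2) (v = Mul(2, Pow(4, -1)) = Mul(2, Rational(1, 4)) = Rational(1, 2) ≈ 0.50000)
Function('r')(x, Q) = Rational(1, 2)
Function('J')(G) = Rational(1, 2)
Add(Function('J')(Mul(-60, 2)), -400046) = Add(Rational(1, 2), -400046) = Rational(-800091, 2)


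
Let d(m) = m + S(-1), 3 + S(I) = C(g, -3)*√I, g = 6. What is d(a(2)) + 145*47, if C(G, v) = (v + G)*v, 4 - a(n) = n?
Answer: 6814 - 9*I ≈ 6814.0 - 9.0*I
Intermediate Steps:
a(n) = 4 - n
C(G, v) = v*(G + v) (C(G, v) = (G + v)*v = v*(G + v))
S(I) = -3 - 9*√I (S(I) = -3 + (-3*(6 - 3))*√I = -3 + (-3*3)*√I = -3 - 9*√I)
d(m) = -3 + m - 9*I (d(m) = m + (-3 - 9*I) = -3 + m - 9*I)
d(a(2)) + 145*47 = (-3 + (4 - 1*2) - 9*I) + 145*47 = (-3 + (4 - 2) - 9*I) + 6815 = (-3 + 2 - 9*I) + 6815 = (-1 - 9*I) + 6815 = 6814 - 9*I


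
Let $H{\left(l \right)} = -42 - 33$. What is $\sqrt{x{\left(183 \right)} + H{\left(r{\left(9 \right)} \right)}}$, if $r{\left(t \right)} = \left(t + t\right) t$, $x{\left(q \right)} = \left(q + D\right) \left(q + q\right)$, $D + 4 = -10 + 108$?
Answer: $\sqrt{101307} \approx 318.29$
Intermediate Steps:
$D = 94$ ($D = -4 + \left(-10 + 108\right) = -4 + 98 = 94$)
$x{\left(q \right)} = 2 q \left(94 + q\right)$ ($x{\left(q \right)} = \left(q + 94\right) \left(q + q\right) = \left(94 + q\right) 2 q = 2 q \left(94 + q\right)$)
$r{\left(t \right)} = 2 t^{2}$ ($r{\left(t \right)} = 2 t t = 2 t^{2}$)
$H{\left(l \right)} = -75$ ($H{\left(l \right)} = -42 - 33 = -75$)
$\sqrt{x{\left(183 \right)} + H{\left(r{\left(9 \right)} \right)}} = \sqrt{2 \cdot 183 \left(94 + 183\right) - 75} = \sqrt{2 \cdot 183 \cdot 277 - 75} = \sqrt{101382 - 75} = \sqrt{101307}$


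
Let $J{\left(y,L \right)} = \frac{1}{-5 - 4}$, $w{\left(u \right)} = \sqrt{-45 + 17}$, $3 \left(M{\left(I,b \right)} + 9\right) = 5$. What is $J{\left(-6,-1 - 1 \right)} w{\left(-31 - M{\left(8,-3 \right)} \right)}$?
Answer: $- \frac{2 i \sqrt{7}}{9} \approx - 0.58794 i$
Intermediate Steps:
$M{\left(I,b \right)} = - \frac{22}{3}$ ($M{\left(I,b \right)} = -9 + \frac{1}{3} \cdot 5 = -9 + \frac{5}{3} = - \frac{22}{3}$)
$w{\left(u \right)} = 2 i \sqrt{7}$ ($w{\left(u \right)} = \sqrt{-28} = 2 i \sqrt{7}$)
$J{\left(y,L \right)} = - \frac{1}{9}$ ($J{\left(y,L \right)} = \frac{1}{-9} = - \frac{1}{9}$)
$J{\left(-6,-1 - 1 \right)} w{\left(-31 - M{\left(8,-3 \right)} \right)} = - \frac{2 i \sqrt{7}}{9}$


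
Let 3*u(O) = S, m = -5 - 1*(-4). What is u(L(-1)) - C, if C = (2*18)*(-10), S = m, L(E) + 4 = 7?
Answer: 1079/3 ≈ 359.67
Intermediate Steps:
L(E) = 3 (L(E) = -4 + 7 = 3)
m = -1 (m = -5 + 4 = -1)
S = -1
u(O) = -⅓ (u(O) = (⅓)*(-1) = -⅓)
C = -360 (C = 36*(-10) = -360)
u(L(-1)) - C = -⅓ - 1*(-360) = -⅓ + 360 = 1079/3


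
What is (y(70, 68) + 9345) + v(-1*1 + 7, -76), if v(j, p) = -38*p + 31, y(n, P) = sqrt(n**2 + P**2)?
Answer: 12264 + 2*sqrt(2381) ≈ 12362.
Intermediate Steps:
y(n, P) = sqrt(P**2 + n**2)
v(j, p) = 31 - 38*p
(y(70, 68) + 9345) + v(-1*1 + 7, -76) = (sqrt(68**2 + 70**2) + 9345) + (31 - 38*(-76)) = (sqrt(4624 + 4900) + 9345) + (31 + 2888) = (sqrt(9524) + 9345) + 2919 = (2*sqrt(2381) + 9345) + 2919 = (9345 + 2*sqrt(2381)) + 2919 = 12264 + 2*sqrt(2381)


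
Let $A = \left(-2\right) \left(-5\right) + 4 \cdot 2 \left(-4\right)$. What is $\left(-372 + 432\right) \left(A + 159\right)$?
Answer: $8220$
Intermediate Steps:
$A = -22$ ($A = 10 + 8 \left(-4\right) = 10 - 32 = -22$)
$\left(-372 + 432\right) \left(A + 159\right) = \left(-372 + 432\right) \left(-22 + 159\right) = 60 \cdot 137 = 8220$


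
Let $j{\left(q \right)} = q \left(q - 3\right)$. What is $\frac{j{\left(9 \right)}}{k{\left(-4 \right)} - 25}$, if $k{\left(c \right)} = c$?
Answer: $- \frac{54}{29} \approx -1.8621$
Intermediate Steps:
$j{\left(q \right)} = q \left(-3 + q\right)$
$\frac{j{\left(9 \right)}}{k{\left(-4 \right)} - 25} = \frac{9 \left(-3 + 9\right)}{-4 - 25} = \frac{9 \cdot 6}{-29} = \left(- \frac{1}{29}\right) 54 = - \frac{54}{29}$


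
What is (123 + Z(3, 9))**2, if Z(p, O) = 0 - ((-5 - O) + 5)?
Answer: 17424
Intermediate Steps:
Z(p, O) = O (Z(p, O) = 0 - (-1)*O = 0 + O = O)
(123 + Z(3, 9))**2 = (123 + 9)**2 = 132**2 = 17424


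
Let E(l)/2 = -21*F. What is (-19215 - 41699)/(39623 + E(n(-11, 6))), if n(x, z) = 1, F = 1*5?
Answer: -60914/39413 ≈ -1.5455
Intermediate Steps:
F = 5
E(l) = -210 (E(l) = 2*(-21*5) = 2*(-105) = -210)
(-19215 - 41699)/(39623 + E(n(-11, 6))) = (-19215 - 41699)/(39623 - 210) = -60914/39413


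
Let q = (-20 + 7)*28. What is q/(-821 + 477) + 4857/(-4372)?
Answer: -9925/187996 ≈ -0.052794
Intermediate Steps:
q = -364 (q = -13*28 = -364)
q/(-821 + 477) + 4857/(-4372) = -364/(-821 + 477) + 4857/(-4372) = -364/(-344) + 4857*(-1/4372) = -364*(-1/344) - 4857/4372 = 91/86 - 4857/4372 = -9925/187996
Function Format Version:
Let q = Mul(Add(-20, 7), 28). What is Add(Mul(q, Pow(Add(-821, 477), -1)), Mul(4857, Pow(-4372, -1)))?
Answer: Rational(-9925, 187996) ≈ -0.052794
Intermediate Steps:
q = -364 (q = Mul(-13, 28) = -364)
Add(Mul(q, Pow(Add(-821, 477), -1)), Mul(4857, Pow(-4372, -1))) = Add(Mul(-364, Pow(Add(-821, 477), -1)), Mul(4857, Pow(-4372, -1))) = Add(Mul(-364, Pow(-344, -1)), Mul(4857, Rational(-1, 4372))) = Add(Mul(-364, Rational(-1, 344)), Rational(-4857, 4372)) = Add(Rational(91, 86), Rational(-4857, 4372)) = Rational(-9925, 187996)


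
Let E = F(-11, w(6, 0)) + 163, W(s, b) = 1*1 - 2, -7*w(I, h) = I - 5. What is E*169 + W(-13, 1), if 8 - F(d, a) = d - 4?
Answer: 31433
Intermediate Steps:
w(I, h) = 5/7 - I/7 (w(I, h) = -(I - 5)/7 = -(-5 + I)/7 = 5/7 - I/7)
F(d, a) = 12 - d (F(d, a) = 8 - (d - 4) = 8 - (-4 + d) = 8 + (4 - d) = 12 - d)
W(s, b) = -1 (W(s, b) = 1 - 2 = -1)
E = 186 (E = (12 - 1*(-11)) + 163 = (12 + 11) + 163 = 23 + 163 = 186)
E*169 + W(-13, 1) = 186*169 - 1 = 31434 - 1 = 31433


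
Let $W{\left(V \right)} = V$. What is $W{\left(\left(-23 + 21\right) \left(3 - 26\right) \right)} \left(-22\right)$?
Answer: $-1012$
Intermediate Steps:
$W{\left(\left(-23 + 21\right) \left(3 - 26\right) \right)} \left(-22\right) = \left(-23 + 21\right) \left(3 - 26\right) \left(-22\right) = \left(-2\right) \left(-23\right) \left(-22\right) = 46 \left(-22\right) = -1012$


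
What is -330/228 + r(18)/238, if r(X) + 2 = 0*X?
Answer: -6583/4522 ≈ -1.4558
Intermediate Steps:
r(X) = -2 (r(X) = -2 + 0*X = -2 + 0 = -2)
-330/228 + r(18)/238 = -330/228 - 2/238 = -330*1/228 - 2*1/238 = -55/38 - 1/119 = -6583/4522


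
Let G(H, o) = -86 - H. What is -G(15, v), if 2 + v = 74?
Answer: 101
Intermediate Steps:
v = 72 (v = -2 + 74 = 72)
-G(15, v) = -(-86 - 1*15) = -(-86 - 15) = -1*(-101) = 101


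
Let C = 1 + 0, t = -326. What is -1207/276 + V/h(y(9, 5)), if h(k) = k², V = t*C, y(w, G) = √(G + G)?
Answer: -51023/1380 ≈ -36.973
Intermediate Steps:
C = 1
y(w, G) = √2*√G (y(w, G) = √(2*G) = √2*√G)
V = -326 (V = -326*1 = -326)
-1207/276 + V/h(y(9, 5)) = -1207/276 - 326/((√2*√5)²) = -1207*1/276 - 326/((√10)²) = -1207/276 - 326/10 = -1207/276 - 326*⅒ = -1207/276 - 163/5 = -51023/1380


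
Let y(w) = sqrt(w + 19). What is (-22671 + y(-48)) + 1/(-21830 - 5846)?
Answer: -627442597/27676 + I*sqrt(29) ≈ -22671.0 + 5.3852*I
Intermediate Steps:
y(w) = sqrt(19 + w)
(-22671 + y(-48)) + 1/(-21830 - 5846) = (-22671 + sqrt(19 - 48)) + 1/(-21830 - 5846) = (-22671 + sqrt(-29)) + 1/(-27676) = (-22671 + I*sqrt(29)) - 1/27676 = -627442597/27676 + I*sqrt(29)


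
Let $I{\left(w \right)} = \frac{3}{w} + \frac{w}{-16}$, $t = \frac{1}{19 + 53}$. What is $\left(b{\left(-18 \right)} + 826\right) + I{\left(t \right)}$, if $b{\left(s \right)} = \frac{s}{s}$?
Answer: $\frac{1201535}{1152} \approx 1043.0$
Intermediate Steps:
$b{\left(s \right)} = 1$
$t = \frac{1}{72} \approx 0.013889$
$I{\left(w \right)} = \frac{3}{w} - \frac{w}{16}$ ($I{\left(w \right)} = \frac{3}{w} + w \left(- \frac{1}{16}\right) = \frac{3}{w} - \frac{w}{16}$)
$\left(b{\left(-18 \right)} + 826\right) + I{\left(t \right)} = \left(1 + 826\right) + \left(3 \frac{1}{\frac{1}{72}} - \frac{1}{1152}\right) = 827 + \left(3 \cdot 72 - \frac{1}{1152}\right) = 827 + \left(216 - \frac{1}{1152}\right) = 827 + \frac{248831}{1152} = \frac{1201535}{1152}$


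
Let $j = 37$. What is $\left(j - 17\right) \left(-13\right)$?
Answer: $-260$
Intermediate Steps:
$\left(j - 17\right) \left(-13\right) = \left(37 - 17\right) \left(-13\right) = 20 \left(-13\right) = -260$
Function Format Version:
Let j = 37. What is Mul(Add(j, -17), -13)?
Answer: -260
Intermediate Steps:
Mul(Add(j, -17), -13) = Mul(Add(37, -17), -13) = Mul(20, -13) = -260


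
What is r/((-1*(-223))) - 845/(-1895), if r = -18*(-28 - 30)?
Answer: 433363/84517 ≈ 5.1275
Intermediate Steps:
r = 1044 (r = -18*(-58) = 1044)
r/((-1*(-223))) - 845/(-1895) = 1044/((-1*(-223))) - 845/(-1895) = 1044/223 - 845*(-1/1895) = 1044*(1/223) + 169/379 = 1044/223 + 169/379 = 433363/84517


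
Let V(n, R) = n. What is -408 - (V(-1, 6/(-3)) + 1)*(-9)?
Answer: -408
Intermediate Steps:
-408 - (V(-1, 6/(-3)) + 1)*(-9) = -408 - (-1 + 1)*(-9) = -408 - 0*(-9) = -408 - 1*0 = -408 + 0 = -408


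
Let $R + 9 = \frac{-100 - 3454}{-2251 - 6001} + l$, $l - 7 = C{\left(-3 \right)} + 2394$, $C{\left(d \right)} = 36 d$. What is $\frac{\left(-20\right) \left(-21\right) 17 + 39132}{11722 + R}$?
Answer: $\frac{63639424}{19263511} \approx 3.3036$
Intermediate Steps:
$l = 2293$ ($l = 7 + \left(36 \left(-3\right) + 2394\right) = 7 + \left(-108 + 2394\right) = 7 + 2286 = 2293$)
$R = \frac{9425561}{4126}$ ($R = -9 + \left(\frac{-100 - 3454}{-2251 - 6001} + 2293\right) = -9 + \left(- \frac{3554}{-8252} + 2293\right) = -9 + \left(\left(-3554\right) \left(- \frac{1}{8252}\right) + 2293\right) = -9 + \left(\frac{1777}{4126} + 2293\right) = -9 + \frac{9462695}{4126} = \frac{9425561}{4126} \approx 2284.4$)
$\frac{\left(-20\right) \left(-21\right) 17 + 39132}{11722 + R} = \frac{\left(-20\right) \left(-21\right) 17 + 39132}{11722 + \frac{9425561}{4126}} = \frac{420 \cdot 17 + 39132}{\frac{57790533}{4126}} = \left(7140 + 39132\right) \frac{4126}{57790533} = 46272 \cdot \frac{4126}{57790533} = \frac{63639424}{19263511}$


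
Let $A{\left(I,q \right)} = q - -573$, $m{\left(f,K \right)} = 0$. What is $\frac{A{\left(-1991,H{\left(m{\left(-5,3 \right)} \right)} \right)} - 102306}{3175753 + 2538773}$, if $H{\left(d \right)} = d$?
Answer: $- \frac{33911}{1904842} \approx -0.017803$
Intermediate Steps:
$A{\left(I,q \right)} = 573 + q$ ($A{\left(I,q \right)} = q + 573 = 573 + q$)
$\frac{A{\left(-1991,H{\left(m{\left(-5,3 \right)} \right)} \right)} - 102306}{3175753 + 2538773} = \frac{\left(573 + 0\right) - 102306}{3175753 + 2538773} = \frac{573 - 102306}{5714526} = \left(-101733\right) \frac{1}{5714526} = - \frac{33911}{1904842}$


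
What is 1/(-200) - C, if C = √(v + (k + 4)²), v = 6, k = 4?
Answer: -1/200 - √70 ≈ -8.3716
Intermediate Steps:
C = √70 (C = √(6 + (4 + 4)²) = √(6 + 8²) = √(6 + 64) = √70 ≈ 8.3666)
1/(-200) - C = 1/(-200) - √70 = -1/200 - √70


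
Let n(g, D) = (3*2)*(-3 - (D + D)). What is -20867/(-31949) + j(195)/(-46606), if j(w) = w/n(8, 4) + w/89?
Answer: 1904256416871/2915491554052 ≈ 0.65315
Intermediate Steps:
n(g, D) = -18 - 12*D (n(g, D) = 6*(-3 - 2*D) = -18 - 12*D)
j(w) = -23*w/5874 (j(w) = w/(-18 - 12*4) + w/89 = w/(-18 - 48) + w*(1/89) = w/(-66) + w/89 = w*(-1/66) + w/89 = -w/66 + w/89 = -23*w/5874)
-20867/(-31949) + j(195)/(-46606) = -20867/(-31949) - 23/5874*195/(-46606) = -20867*(-1/31949) - 1495/1958*(-1/46606) = 20867/31949 + 1495/91254548 = 1904256416871/2915491554052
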